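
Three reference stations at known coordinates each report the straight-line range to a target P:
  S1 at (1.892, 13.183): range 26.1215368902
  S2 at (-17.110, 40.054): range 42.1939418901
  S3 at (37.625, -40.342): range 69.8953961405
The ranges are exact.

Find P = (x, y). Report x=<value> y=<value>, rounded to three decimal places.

x=23.349 y=28.080

eq1: (x − 1.892)² + (y − 13.183)² = 26.1215368902²
eq2: (x + 17.110)² + (y − 40.054)² = 42.1939418901²
eq3: (x − 37.625)² + (y + 40.342)² = 69.8953961405²
eq1−eq3, eq1−eq2 (x²,y² cancel):
  71.466·x − 107.050·y = -1337.285276
  -38.004·x + 53.742·y = 621.709820
det = 71.466·53.742 − -107.050·-38.004 = -227.602428
x = (-1337.285276·53.742 − -107.050·621.709820) / -227.602428 = 23.349263
y = (71.466·621.709820 − -1337.285276·-38.004) / -227.602428 = 28.079998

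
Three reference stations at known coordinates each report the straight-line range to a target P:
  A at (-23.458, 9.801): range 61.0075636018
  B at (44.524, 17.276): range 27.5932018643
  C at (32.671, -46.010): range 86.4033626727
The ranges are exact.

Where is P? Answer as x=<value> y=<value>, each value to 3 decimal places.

x=29.362 y=40.330

eq1: (x + 23.458)² + (y − 9.801)² = 61.0075636018²
eq2: (x − 44.524)² + (y − 17.276)² = 27.5932018643²
eq3: (x − 32.671)² + (y + 46.010)² = 86.4033626727²
eq3−eq2, eq3−eq1 (x²,y² cancel):
  23.706·x + 126.572·y = 5800.688703
  -112.258·x + 111.622·y = 1205.641289
det = 23.706·111.622 − 126.572·-112.258 = 16854.830708
x = (5800.688703·111.622 − 126.572·1205.641289) / 16854.830708 = 29.361555
y = (23.706·1205.641289 − 5800.688703·-112.258) / 16854.830708 = 40.329960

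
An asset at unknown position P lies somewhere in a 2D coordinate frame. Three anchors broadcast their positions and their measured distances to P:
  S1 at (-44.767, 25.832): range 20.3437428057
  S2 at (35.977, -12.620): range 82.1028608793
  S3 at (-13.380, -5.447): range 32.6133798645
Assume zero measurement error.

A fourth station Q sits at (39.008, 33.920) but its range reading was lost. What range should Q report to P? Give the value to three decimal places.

87.835

eq1: (x + 44.767)² + (y − 25.832)² = 20.3437428057²
eq2: (x − 35.977)² + (y + 12.620)² = 82.1028608793²
eq3: (x + 13.380)² + (y + 5.447)² = 32.6133798645²
eq2−eq1, eq2−eq3 (x²,y² cancel):
  -161.488·x + 76.904·y = 7544.779477
  -98.714·x + 14.346·y = 4432.332498
det = -161.488·14.346 − 76.904·-98.714 = 5274.794608
x = (7544.779477·14.346 − 76.904·4432.332498) / 5274.794608 = -44.101564
y = (-161.488·4432.332498 − 7544.779477·-98.714) / 5274.794608 = 5.499143
|P − Q| = √((-44.101564 − 39.008)² + (5.499143 − 33.920)²) = 87.834758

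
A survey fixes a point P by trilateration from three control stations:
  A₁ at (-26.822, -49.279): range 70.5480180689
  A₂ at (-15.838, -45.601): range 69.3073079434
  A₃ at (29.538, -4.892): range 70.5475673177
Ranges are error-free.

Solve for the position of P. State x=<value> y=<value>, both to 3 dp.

eq1: (x + 26.822)² + (y + 49.279)² = 70.5480180689²
eq2: (x + 15.838)² + (y + 45.601)² = 69.3073079434²
eq3: (x − 29.538)² + (y + 4.892)² = 70.5475673177²
eq3−eq2, eq3−eq1 (x²,y² cancel):
  -90.752·x − 81.418·y = 1607.324657
  -112.720·x − 88.774·y = 2251.350818
det = -90.752·-88.774 − -81.418·-112.720 = -1121.018912
x = (1607.324657·-88.774 − -81.418·2251.350818) / -1121.018912 = -36.227615
y = (-90.752·2251.350818 − 1607.324657·-112.720) / -1121.018912 = 20.639218

x=-36.228 y=20.639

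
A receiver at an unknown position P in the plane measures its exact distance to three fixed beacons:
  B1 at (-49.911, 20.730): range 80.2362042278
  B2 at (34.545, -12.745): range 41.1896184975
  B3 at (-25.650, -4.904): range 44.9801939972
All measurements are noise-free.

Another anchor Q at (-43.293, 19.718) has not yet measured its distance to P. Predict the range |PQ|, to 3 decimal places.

75.221

eq1: (x + 49.911)² + (y − 20.730)² = 80.2362042278²
eq2: (x − 34.545)² + (y + 12.745)² = 41.1896184975²
eq3: (x + 25.650)² + (y + 4.904)² = 44.9801939972²
eq3−eq1, eq3−eq2 (x²,y² cancel):
  -48.522·x + 51.268·y = -2175.761512
  120.390·x − 15.682·y = 1000.453514
det = -48.522·-15.682 − 51.268·120.390 = -5411.232516
x = (-2175.761512·-15.682 − 51.268·1000.453514) / -5411.232516 = 3.173207
y = (-48.522·1000.453514 − -2175.761512·120.390) / -5411.232516 = -39.435733
|P − Q| = √((3.173207 − -43.293)² + (-39.435733 − 19.718)²) = 75.221490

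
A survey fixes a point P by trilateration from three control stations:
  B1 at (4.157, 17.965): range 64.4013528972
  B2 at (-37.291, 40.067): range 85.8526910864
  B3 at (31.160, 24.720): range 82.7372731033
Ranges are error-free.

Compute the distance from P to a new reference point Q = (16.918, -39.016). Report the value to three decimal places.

33.340

eq1: (x − 4.157)² + (y − 17.965)² = 64.4013528972²
eq2: (x + 37.291)² + (y − 40.067)² = 85.8526910864²
eq3: (x − 31.160)² + (y − 24.720)² = 82.7372731033²
eq2−eq1, eq2−eq3 (x²,y² cancel):
  82.896·x − 44.204·y = 567.189016
  136.902·x − 30.694·y = -888.730964
det = 82.896·-30.694 − -44.204·136.902 = 3507.206184
x = (567.189016·-30.694 − -44.204·-888.730964) / 3507.206184 = -16.165221
y = (82.896·-888.730964 − 567.189016·136.902) / 3507.206184 = -43.145896
|P − Q| = √((-16.165221 − 16.918)² + (-43.145896 − -39.016)²) = 33.339999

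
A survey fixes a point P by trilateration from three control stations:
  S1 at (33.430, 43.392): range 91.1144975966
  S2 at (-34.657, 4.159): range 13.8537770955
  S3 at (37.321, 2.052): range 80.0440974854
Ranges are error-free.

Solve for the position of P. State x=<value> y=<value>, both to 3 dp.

eq1: (x − 33.430)² + (y − 43.392)² = 91.1144975966²
eq2: (x + 34.657)² + (y − 4.159)² = 13.8537770955²
eq3: (x − 37.321)² + (y − 2.052)² = 80.0440974854²
eq2−eq1, eq2−eq3 (x²,y² cancel):
  136.174·x + 78.466·y = -6327.898898
  143.956·x − 4.214·y = -6036.467587
det = 136.174·-4.214 − 78.466·143.956 = -11869.488732
x = (-6327.898898·-4.214 − 78.466·-6036.467587) / -11869.488732 = -42.152046
y = (136.174·-6036.467587 − -6327.898898·143.956) / -11869.488732 = -7.492242

x=-42.152 y=-7.492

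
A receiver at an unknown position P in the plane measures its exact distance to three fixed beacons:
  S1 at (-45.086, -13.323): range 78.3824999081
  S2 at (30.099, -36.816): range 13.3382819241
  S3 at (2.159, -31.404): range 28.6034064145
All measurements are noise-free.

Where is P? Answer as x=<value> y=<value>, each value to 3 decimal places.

x=24.700 y=-49.013

eq1: (x + 45.086)² + (y + 13.323)² = 78.3824999081²
eq2: (x − 30.099)² + (y + 36.816)² = 13.3382819241²
eq3: (x − 2.159)² + (y + 31.404)² = 28.6034064145²
eq2−eq3, eq2−eq1 (x²,y² cancel):
  -55.880·x + 10.824·y = -1910.740254
  -150.370·x + 46.986·y = -6017.024459
det = -55.880·46.986 − 10.824·-150.370 = -997.972800
x = (-1910.740254·46.986 − 10.824·-6017.024459) / -997.972800 = 24.699840
y = (-55.880·-6017.024459 − -1910.740254·-150.370) / -997.972800 = -49.012673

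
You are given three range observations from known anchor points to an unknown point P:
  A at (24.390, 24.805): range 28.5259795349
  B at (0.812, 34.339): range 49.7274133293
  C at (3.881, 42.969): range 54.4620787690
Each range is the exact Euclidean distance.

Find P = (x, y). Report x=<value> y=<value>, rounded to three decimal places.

x=35.178 y=-1.602

eq1: (x − 24.390)² + (y − 24.805)² = 28.5259795349²
eq2: (x − 0.812)² + (y − 34.339)² = 49.7274133293²
eq3: (x − 3.881)² + (y − 42.969)² = 54.4620787690²
eq2−eq1, eq2−eq3 (x²,y² cancel):
  47.156·x − 19.068·y = 1689.417988
  6.138·x + 17.260·y = 188.268470
det = 47.156·17.260 − -19.068·6.138 = 930.951944
x = (1689.417988·17.260 − -19.068·188.268470) / 930.951944 = 35.178247
y = (47.156·188.268470 − 1689.417988·6.138) / 930.951944 = -1.602295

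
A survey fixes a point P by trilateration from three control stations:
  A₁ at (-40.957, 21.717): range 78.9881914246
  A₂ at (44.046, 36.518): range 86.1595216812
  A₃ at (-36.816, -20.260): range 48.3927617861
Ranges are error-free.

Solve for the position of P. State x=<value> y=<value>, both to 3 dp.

x=6.819 y=-41.184

eq1: (x + 40.957)² + (y − 21.717)² = 78.9881914246²
eq2: (x − 44.046)² + (y − 36.518)² = 86.1595216812²
eq3: (x + 36.816)² + (y + 20.260)² = 48.3927617861²
eq1−eq2, eq1−eq3 (x²,y² cancel):
  170.006·x + 29.602·y = -59.818290
  8.282·x − 83.954·y = 3514.056509
det = 170.006·-83.954 − 29.602·8.282 = -14517.847488
x = (-59.818290·-83.954 − 29.602·3514.056509) / -14517.847488 = 6.819270
y = (170.006·3514.056509 − -59.818290·8.282) / -14517.847488 = -41.184212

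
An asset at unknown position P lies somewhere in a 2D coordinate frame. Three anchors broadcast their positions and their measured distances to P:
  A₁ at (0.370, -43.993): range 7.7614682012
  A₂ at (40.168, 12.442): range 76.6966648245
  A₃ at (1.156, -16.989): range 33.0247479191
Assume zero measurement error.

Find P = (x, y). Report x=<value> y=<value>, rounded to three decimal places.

eq1: (x − 0.370)² + (y + 43.993)² = 7.7614682012²
eq2: (x − 40.168)² + (y − 12.442)² = 76.6966648245²
eq3: (x − 1.156)² + (y + 16.989)² = 33.0247479191²
eq2−eq3, eq2−eq1 (x²,y² cancel):
  -78.024·x − 58.862·y = 3313.435289
  -79.596·x − 112.870·y = 5989.387368
det = -78.024·-112.870 − -58.862·-79.596 = 4121.389128
x = (3313.435289·-112.870 − -58.862·5989.387368) / 4121.389128 = -5.202159
y = (-78.024·5989.387368 − 3313.435289·-79.596) / 4121.389128 = -49.395910

x=-5.202 y=-49.396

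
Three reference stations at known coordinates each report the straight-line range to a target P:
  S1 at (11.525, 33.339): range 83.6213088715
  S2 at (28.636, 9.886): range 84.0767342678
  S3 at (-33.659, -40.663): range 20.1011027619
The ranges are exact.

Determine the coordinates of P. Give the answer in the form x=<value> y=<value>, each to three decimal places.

x=-47.401 y=-25.993

eq1: (x − 11.525)² + (y − 33.339)² = 83.6213088715²
eq2: (x − 28.636)² + (y − 9.886)² = 84.0767342678²
eq3: (x + 33.659)² + (y + 40.663)² = 20.1011027619²
eq1−eq3, eq1−eq2 (x²,y² cancel):
  -90.368·x − 148.004·y = 8130.562269
  34.222·x − 46.906·y = -402.935002
det = -90.368·-46.906 − -148.004·34.222 = 9303.794296
x = (8130.562269·-46.906 − -148.004·-402.935002) / 9303.794296 = -47.400892
y = (-90.368·-402.935002 − 8130.562269·34.222) / 9303.794296 = -25.992801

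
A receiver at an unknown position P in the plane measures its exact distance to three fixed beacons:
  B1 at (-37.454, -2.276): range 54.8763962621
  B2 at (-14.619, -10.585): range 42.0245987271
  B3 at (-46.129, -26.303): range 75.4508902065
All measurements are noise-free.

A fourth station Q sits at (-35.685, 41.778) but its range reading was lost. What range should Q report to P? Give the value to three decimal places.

51.223

eq1: (x + 37.454)² + (y + 2.276)² = 54.8763962621²
eq2: (x + 14.619)² + (y + 10.585)² = 42.0245987271²
eq3: (x + 46.129)² + (y + 26.303)² = 75.4508902065²
eq2−eq3, eq2−eq1 (x²,y² cancel):
  -63.020·x − 31.436·y = -1432.794871
  -45.670·x + 16.618·y = -163.127063
det = -63.020·16.618 − -31.436·-45.670 = -2482.948480
x = (-1432.794871·16.618 − -31.436·-163.127063) / -2482.948480 = 11.654792
y = (-63.020·-163.127063 − -1432.794871·-45.670) / -2482.948480 = 22.213701
|P − Q| = √((11.654792 − -35.685)² + (22.213701 − 41.778)²) = 51.223214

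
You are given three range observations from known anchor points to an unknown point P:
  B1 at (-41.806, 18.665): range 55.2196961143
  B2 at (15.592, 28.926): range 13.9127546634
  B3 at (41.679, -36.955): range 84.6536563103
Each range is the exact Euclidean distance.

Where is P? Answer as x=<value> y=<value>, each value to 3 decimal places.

x=8.692 y=41.007

eq1: (x + 41.806)² + (y − 18.665)² = 55.2196961143²
eq2: (x − 15.592)² + (y − 28.926)² = 13.9127546634²
eq3: (x − 41.679)² + (y + 36.955)² = 84.6536563103²
eq2−eq3, eq2−eq1 (x²,y² cancel):
  52.174·x − 131.762·y = -4949.689658
  -114.796·x − 20.522·y = -1839.350176
det = 52.174·-20.522 − -131.762·-114.796 = -16196.465380
x = (-4949.689658·-20.522 − -131.762·-1839.350176) / -16196.465380 = 8.691954
y = (52.174·-1839.350176 − -4949.689658·-114.796) / -16196.465380 = 41.007147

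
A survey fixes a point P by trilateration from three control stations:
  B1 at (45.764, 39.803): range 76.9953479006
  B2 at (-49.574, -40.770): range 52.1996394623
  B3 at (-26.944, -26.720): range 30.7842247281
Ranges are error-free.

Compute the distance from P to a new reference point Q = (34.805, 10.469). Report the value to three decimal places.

57.449

eq1: (x − 45.764)² + (y − 39.803)² = 76.9953479006²
eq2: (x + 49.574)² + (y + 40.770)² = 52.1996394623²
eq3: (x + 26.944)² + (y + 26.720)² = 30.7842247281²
eq1−eq3, eq1−eq2 (x²,y² cancel):
  -145.416·x − 133.046·y = 2741.930137
  -190.676·x − 161.146·y = 3644.633109
det = -145.416·-161.146 − -133.046·-190.676 = -1935.472360
x = (2741.930137·-161.146 − -133.046·3644.633109) / -1935.472360 = -22.244070
y = (-145.416·3644.633109 − 2741.930137·-190.676) / -1935.472360 = 3.703332
|P − Q| = √((-22.244070 − 34.805)² + (3.703332 − 10.469)²) = 57.448852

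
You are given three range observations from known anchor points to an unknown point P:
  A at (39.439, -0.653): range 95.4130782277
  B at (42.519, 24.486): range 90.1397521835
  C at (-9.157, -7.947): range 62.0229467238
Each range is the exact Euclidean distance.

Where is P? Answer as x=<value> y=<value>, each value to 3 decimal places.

eq1: (x − 39.439)² + (y + 0.653)² = 95.4130782277²
eq2: (x − 42.519)² + (y − 24.486)² = 90.1397521835²
eq3: (x + 9.157)² + (y + 7.947)² = 62.0229467238²
eq3−eq1, eq3−eq2 (x²,y² cancel):
  97.192·x + 14.588·y = -3847.953905
  103.352·x + 64.866·y = -2017.904904
det = 97.192·64.866 − 14.588·103.352 = 4796.757296
x = (-3847.953905·64.866 − 14.588·-2017.904904) / 4796.757296 = -45.898545
y = (97.192·-2017.904904 − -3847.953905·103.352) / 4796.757296 = 42.022038

x=-45.899 y=42.022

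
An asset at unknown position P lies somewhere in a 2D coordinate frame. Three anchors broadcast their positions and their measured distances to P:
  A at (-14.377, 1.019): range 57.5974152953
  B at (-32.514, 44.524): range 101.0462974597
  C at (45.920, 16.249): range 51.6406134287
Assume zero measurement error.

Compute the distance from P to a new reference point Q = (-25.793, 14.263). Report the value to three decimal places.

eq1: (x + 14.377)² + (y − 1.019)² = 57.5974152953²
eq2: (x + 32.514)² + (y − 44.524)² = 101.0462974597²
eq3: (x − 45.920)² + (y − 16.249)² = 51.6406134287²
eq1−eq3, eq1−eq2 (x²,y² cancel):
  120.594·x + 30.460·y = 2815.649204
  -36.274·x + 87.010·y = -4061.081700
det = 120.594·87.010 − 30.460·-36.274 = 11597.789980
x = (2815.649204·87.010 − 30.460·-4061.081700) / 11597.789980 = 31.789693
y = (120.594·-4061.081700 − 2815.649204·-36.274) / 11597.789980 = -33.420783
|P − Q| = √((31.789693 − -25.793)² + (-33.420783 − 14.263)²) = 74.763024

74.763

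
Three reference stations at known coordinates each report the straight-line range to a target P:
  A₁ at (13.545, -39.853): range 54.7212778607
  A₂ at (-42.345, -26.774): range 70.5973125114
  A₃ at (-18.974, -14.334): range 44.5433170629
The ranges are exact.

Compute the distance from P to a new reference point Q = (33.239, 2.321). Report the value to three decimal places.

eq1: (x − 13.545)² + (y + 39.853)² = 54.7212778607²
eq2: (x + 42.345)² + (y + 26.774)² = 70.5973125114²
eq3: (x + 18.974)² + (y + 14.334)² = 44.5433170629²
eq3−eq1, eq3−eq2 (x²,y² cancel):
  65.038·x − 51.038·y = 195.941246
  -46.742·x − 24.880·y = -1055.403570
det = 65.038·-24.880 − -51.038·-46.742 = -4003.763636
x = (195.941246·-24.880 − -51.038·-1055.403570) / -4003.763636 = 14.671372
y = (65.038·-1055.403570 − 195.941246·-46.742) / -4003.763636 = 14.856684
|P − Q| = √((14.671372 − 33.239)² + (14.856684 − 2.321)²) = 22.403129

22.403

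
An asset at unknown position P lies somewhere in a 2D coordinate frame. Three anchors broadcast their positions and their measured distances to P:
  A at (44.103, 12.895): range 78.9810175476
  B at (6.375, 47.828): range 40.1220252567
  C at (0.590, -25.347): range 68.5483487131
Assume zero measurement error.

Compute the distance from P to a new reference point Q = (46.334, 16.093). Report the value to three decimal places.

eq1: (x − 44.103)² + (y − 12.895)² = 78.9810175476²
eq2: (x − 6.375)² + (y − 47.828)² = 40.1220252567²
eq3: (x − 0.590)² + (y + 25.347)² = 68.5483487131²
eq2−eq3, eq2−eq1 (x²,y² cancel):
  -11.570·x − 146.350·y = -4774.438901
  75.456·x − 69.866·y = -4845.026797
det = -11.570·-69.866 − -146.350·75.456 = 11851.335220
x = (-4774.438901·-69.866 − -146.350·-4845.026797) / 11851.335220 = -31.684086
y = (-11.570·-4845.026797 − -4774.438901·75.456) / 11851.335220 = 35.128280
|P − Q| = √((-31.684086 − 46.334)² + (35.128280 − 16.093)²) = 80.306685

80.307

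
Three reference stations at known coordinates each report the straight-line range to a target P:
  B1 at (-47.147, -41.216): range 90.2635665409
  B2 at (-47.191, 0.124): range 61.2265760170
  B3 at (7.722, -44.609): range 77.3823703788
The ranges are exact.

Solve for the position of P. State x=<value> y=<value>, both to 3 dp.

x=4.642 y=32.712

eq1: (x + 47.147)² + (y + 41.216)² = 90.2635665409²
eq2: (x + 47.191)² + (y − 0.124)² = 61.2265760170²
eq3: (x − 7.722)² + (y + 44.609)² = 77.3823703788²
eq2−eq1, eq2−eq3 (x²,y² cancel):
  0.088·x − 82.680·y = -2704.225426
  109.826·x − 89.466·y = -2416.751327
det = 0.088·-89.466 − -82.680·109.826 = 9072.540672
x = (-2704.225426·-89.466 − -82.680·-2416.751327) / 9072.540672 = 4.642496
y = (0.088·-2416.751327 − -2704.225426·109.826) / 9072.540672 = 32.712070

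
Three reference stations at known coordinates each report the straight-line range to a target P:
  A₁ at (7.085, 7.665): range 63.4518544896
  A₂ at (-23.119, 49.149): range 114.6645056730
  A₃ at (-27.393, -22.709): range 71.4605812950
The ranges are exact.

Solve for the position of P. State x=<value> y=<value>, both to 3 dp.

eq1: (x − 7.085)² + (y − 7.665)² = 63.4518544896²
eq2: (x + 23.119)² + (y − 49.149)² = 114.6645056730²
eq3: (x + 27.393)² + (y + 22.709)² = 71.4605812950²
eq1−eq2, eq1−eq3 (x²,y² cancel):
  -60.408·x + 82.968·y = -6280.648111
  -68.956·x − 60.748·y = 76.648839
det = -60.408·-60.748 − 82.968·-68.956 = 9390.806592
x = (-6280.648111·-60.748 − 82.968·76.648839) / 9390.806592 = 39.951564
y = (-60.408·76.648839 − -6280.648111·-68.956) / 9390.806592 = -46.611393

x=39.952 y=-46.611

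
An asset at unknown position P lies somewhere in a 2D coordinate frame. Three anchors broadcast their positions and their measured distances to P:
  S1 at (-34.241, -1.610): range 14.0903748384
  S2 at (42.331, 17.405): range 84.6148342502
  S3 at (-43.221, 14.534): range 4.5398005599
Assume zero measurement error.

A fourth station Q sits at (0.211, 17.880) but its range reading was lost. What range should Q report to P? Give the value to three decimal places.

42.884

eq1: (x + 34.241)² + (y + 1.610)² = 14.0903748384²
eq2: (x − 42.331)² + (y − 17.405)² = 84.6148342502²
eq3: (x + 43.221)² + (y − 14.534)² = 4.5398005599²
eq2−eq1, eq2−eq3 (x²,y² cancel):
  -153.144·x − 38.030·y = 6041.322107
  -171.104·x − 5.742·y = 7123.504797
det = -153.144·-5.742 − -38.030·-171.104 = -5627.732272
x = (6041.322107·-5.742 − -38.030·7123.504797) / -5627.732272 = -41.973855
y = (-153.144·7123.504797 − 6041.322107·-171.104) / -5627.732272 = 10.168863
|P − Q| = √((-41.973855 − 0.211)² + (10.168863 − 17.880)²) = 42.883838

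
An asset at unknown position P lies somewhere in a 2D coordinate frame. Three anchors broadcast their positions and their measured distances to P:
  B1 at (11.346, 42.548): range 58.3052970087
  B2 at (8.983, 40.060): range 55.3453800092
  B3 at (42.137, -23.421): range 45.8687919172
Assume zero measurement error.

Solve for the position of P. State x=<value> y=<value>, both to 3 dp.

eq1: (x − 11.346)² + (y − 42.548)² = 58.3052970087²
eq2: (x − 8.983)² + (y − 40.060)² = 55.3453800092²
eq3: (x − 42.137)² + (y + 23.421)² = 45.8687919172²
eq3−eq2, eq3−eq1 (x²,y² cancel):
  -66.308·x + 126.962·y = -1597.737137
  -61.582·x + 131.938·y = -1680.567577
det = -66.308·131.938 − 126.962·-61.582 = -929.971020
x = (-1597.737137·131.938 − 126.962·-1680.567577) / -929.971020 = -2.759202
y = (-66.308·-1680.567577 − -1597.737137·-61.582) / -929.971020 = -14.025412

x=-2.759 y=-14.025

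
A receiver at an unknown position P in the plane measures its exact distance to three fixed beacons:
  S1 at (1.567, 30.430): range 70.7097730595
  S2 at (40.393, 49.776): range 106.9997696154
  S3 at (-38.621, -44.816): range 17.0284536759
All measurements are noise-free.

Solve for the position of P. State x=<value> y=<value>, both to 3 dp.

x=-24.500 y=-35.300

eq1: (x − 1.567)² + (y − 30.430)² = 70.7097730595²
eq2: (x − 40.393)² + (y − 49.776)² = 106.9997696154²
eq3: (x + 38.621)² + (y + 44.816)² = 17.0284536759²
eq1−eq2, eq1−eq3 (x²,y² cancel):
  77.652·x + 38.692·y = -3268.274456
  -80.376·x − 150.492·y = 7281.518880
det = 77.652·-150.492 − 38.692·-80.376 = -8576.096592
x = (-3268.274456·-150.492 − 38.692·7281.518880) / -8576.096592 = -24.499798
y = (77.652·7281.518880 − -3268.274456·-80.376) / -8576.096592 = -35.299705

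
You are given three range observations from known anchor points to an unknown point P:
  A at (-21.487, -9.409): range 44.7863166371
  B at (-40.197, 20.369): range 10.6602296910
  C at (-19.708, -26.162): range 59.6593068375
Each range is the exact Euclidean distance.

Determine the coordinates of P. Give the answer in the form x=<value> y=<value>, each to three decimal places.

x=-49.539 y=25.504

eq1: (x + 21.487)² + (y + 9.409)² = 44.7863166371²
eq2: (x + 40.197)² + (y − 20.369)² = 10.6602296910²
eq3: (x + 19.708)² + (y + 26.162)² = 59.6593068375²
eq2−eq1, eq2−eq3 (x²,y² cancel):
  37.420·x − 59.556·y = -3372.648181
  40.978·x − 93.062·y = -4403.431857
det = 37.420·-93.062 − -59.556·40.978 = -1041.894272
x = (-3372.648181·-93.062 − -59.556·-4403.431857) / -1041.894272 = -49.539189
y = (37.420·-4403.431857 − -3372.648181·40.978) / -1041.894272 = 25.503589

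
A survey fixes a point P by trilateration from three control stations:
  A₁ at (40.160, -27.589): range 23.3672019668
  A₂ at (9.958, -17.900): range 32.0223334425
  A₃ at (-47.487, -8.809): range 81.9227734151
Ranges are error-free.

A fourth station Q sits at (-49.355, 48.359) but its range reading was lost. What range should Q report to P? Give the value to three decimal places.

eq1: (x − 40.160)² + (y + 27.589)² = 23.3672019668²
eq2: (x − 9.958)² + (y + 17.900)² = 32.0223334425²
eq3: (x + 47.487)² + (y + 8.809)² = 81.9227734151²
eq2−eq1, eq2−eq3 (x²,y² cancel):
  60.404·x − 19.378·y = 2433.810468
  -114.890·x + 18.182·y = -3772.869079
det = 60.404·18.182 − -19.378·-114.890 = -1128.072892
x = (2433.810468·18.182 − -19.378·-3772.869079) / -1128.072892 = 25.582669
y = (60.404·-3772.869079 − 2433.810468·-114.890) / -1128.072892 = -45.851736
|P − Q| = √((25.582669 − -49.355)² + (-45.851736 − 48.359)²) = 120.379886

120.380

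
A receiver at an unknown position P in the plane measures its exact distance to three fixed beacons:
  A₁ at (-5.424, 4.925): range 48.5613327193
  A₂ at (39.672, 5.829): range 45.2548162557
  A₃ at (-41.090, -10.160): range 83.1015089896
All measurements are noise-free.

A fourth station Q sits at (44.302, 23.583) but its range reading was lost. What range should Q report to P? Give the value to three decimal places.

eq1: (x + 5.424)² + (y − 4.925)² = 48.5613327193²
eq2: (x − 39.672)² + (y − 5.829)² = 45.2548162557²
eq3: (x + 41.090)² + (y + 10.160)² = 83.1015089896²
eq2−eq3, eq2−eq1 (x²,y² cancel):
  -161.524·x − 31.978·y = -4674.093527
  -90.192·x − 1.808·y = -1864.374065
det = -161.524·-1.808 − -31.978·-90.192 = -2592.124384
x = (-4674.093527·-1.808 − -31.978·-1864.374065) / -2592.124384 = 19.739868
y = (-161.524·-1864.374065 − -4674.093527·-90.192) / -2592.124384 = 46.457912
|P − Q| = √((19.739868 − 44.302)² + (46.457912 − 23.583)²) = 33.564266

33.564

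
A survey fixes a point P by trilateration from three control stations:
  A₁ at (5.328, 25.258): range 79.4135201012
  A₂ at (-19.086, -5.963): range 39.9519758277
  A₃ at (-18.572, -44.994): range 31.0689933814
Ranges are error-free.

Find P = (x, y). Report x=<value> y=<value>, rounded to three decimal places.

eq1: (x − 5.328)² + (y − 25.258)² = 79.4135201012²
eq2: (x + 19.086)² + (y + 5.963)² = 39.9519758277²
eq3: (x + 18.572)² + (y + 44.994)² = 31.0689933814²
eq1−eq3, eq1−eq2 (x²,y² cancel):
  -47.800·x − 140.504·y = 7044.249897
  -48.828·x − 62.442·y = 4443.825419
det = -47.800·-62.442 − -140.504·-48.828 = -3875.801712
x = (7044.249897·-62.442 − -140.504·4443.825419) / -3875.801712 = -47.607749
y = (-47.800·4443.825419 − 7044.249897·-48.828) / -3875.801712 = -33.939244

x=-47.608 y=-33.939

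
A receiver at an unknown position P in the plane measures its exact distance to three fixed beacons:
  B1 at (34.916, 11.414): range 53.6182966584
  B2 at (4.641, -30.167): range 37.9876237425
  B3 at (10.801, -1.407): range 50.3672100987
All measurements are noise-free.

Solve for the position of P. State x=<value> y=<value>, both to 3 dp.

eq1: (x − 34.916)² + (y − 11.414)² = 53.6182966584²
eq2: (x − 4.641)² + (y + 30.167)² = 37.9876237425²
eq3: (x − 10.801)² + (y + 1.407)² = 50.3672100987²
eq3−eq2, eq3−eq1 (x²,y² cancel):
  -12.320·x − 57.520·y = 1906.741816
  48.230·x + 25.642·y = 892.699319
det = -12.320·25.642 − -57.520·48.230 = 2458.280160
x = (1906.741816·25.642 − -57.520·892.699319) / 2458.280160 = 40.776776
y = (-12.320·892.699319 − 1906.741816·48.230) / 2458.280160 = -41.883027

x=40.777 y=-41.883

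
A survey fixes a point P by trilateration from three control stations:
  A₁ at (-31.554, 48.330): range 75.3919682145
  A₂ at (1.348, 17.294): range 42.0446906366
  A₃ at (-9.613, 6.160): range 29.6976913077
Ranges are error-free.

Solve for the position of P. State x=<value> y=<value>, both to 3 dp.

x=-8.732 y=-23.525

eq1: (x + 31.554)² + (y − 48.330)² = 75.3919682145²
eq2: (x − 1.348)² + (y − 17.294)² = 42.0446906366²
eq3: (x + 9.613)² + (y − 6.160)² = 29.6976913077²
eq3−eq2, eq3−eq1 (x²,y² cancel):
  21.922·x + 22.268·y = -715.258971
  -43.882·x + 84.340·y = -1600.907555
det = 21.922·84.340 − 22.268·-43.882 = 2826.065856
x = (-715.258971·84.340 − 22.268·-1600.907555) / 2826.065856 = -8.731549
y = (21.922·-1600.907555 − -715.258971·-43.882) / 2826.065856 = -23.524607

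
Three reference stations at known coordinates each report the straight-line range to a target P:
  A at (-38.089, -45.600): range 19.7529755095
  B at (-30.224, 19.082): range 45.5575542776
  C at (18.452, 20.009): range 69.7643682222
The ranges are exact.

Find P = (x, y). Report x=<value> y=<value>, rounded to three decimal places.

x=-33.687 y=-26.344

eq1: (x + 38.089)² + (y + 45.600)² = 19.7529755095²
eq2: (x + 30.224)² + (y − 19.082)² = 45.5575542776²
eq3: (x − 18.452)² + (y − 20.009)² = 69.7643682222²
eq3−eq1, eq3−eq2 (x²,y² cancel):
  -113.082·x − 131.218·y = 7266.182568
  -97.352·x − 1.854·y = 3328.352837
det = -113.082·-1.854 − -131.218·-97.352 = -12564.680708
x = (7266.182568·-1.854 − -131.218·3328.352837) / -12564.680708 = -33.687151
y = (-113.082·3328.352837 − 7266.182568·-97.352) / -12564.680708 = -26.343734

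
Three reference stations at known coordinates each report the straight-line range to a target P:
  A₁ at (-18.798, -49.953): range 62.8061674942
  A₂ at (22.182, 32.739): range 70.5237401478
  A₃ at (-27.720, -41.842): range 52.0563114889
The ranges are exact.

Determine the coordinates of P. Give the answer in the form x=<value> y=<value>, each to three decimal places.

x=-43.742 y=7.687

eq1: (x + 18.798)² + (y + 49.953)² = 62.8061674942²
eq2: (x − 22.182)² + (y − 32.739)² = 70.5237401478²
eq3: (x + 27.720)² + (y + 41.842)² = 52.0563114889²
eq2−eq1, eq2−eq3 (x²,y² cancel):
  -81.960·x − 165.384·y = 2313.767017
  -99.804·x − 149.162·y = 3219.006478
det = -81.960·-149.162 − -165.384·-99.804 = -4280.667216
x = (2313.767017·-149.162 − -165.384·3219.006478) / -4280.667216 = -43.742258
y = (-81.960·3219.006478 − 2313.767017·-99.804) / -4280.667216 = 7.687252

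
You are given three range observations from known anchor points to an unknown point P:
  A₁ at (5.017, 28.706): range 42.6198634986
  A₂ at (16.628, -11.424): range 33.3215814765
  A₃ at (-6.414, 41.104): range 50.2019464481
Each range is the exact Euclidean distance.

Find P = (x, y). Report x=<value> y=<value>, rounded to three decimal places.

eq1: (x − 5.017)² + (y − 28.706)² = 42.6198634986²
eq2: (x − 16.628)² + (y + 11.424)² = 33.3215814765²
eq3: (x + 6.414)² + (y − 41.104)² = 50.2019464481²
eq2−eq1, eq2−eq3 (x²,y² cancel):
  -23.222·x + 80.260·y = -263.918408
  -46.084·x + 105.056·y = -86.227583
det = -23.222·105.056 − 80.260·-46.084 = 1259.091408
x = (-263.918408·105.056 − 80.260·-86.227583) / 1259.091408 = -16.524286
y = (-23.222·-86.227583 − -263.918408·-46.084) / 1259.091408 = -8.069342

x=-16.524 y=-8.069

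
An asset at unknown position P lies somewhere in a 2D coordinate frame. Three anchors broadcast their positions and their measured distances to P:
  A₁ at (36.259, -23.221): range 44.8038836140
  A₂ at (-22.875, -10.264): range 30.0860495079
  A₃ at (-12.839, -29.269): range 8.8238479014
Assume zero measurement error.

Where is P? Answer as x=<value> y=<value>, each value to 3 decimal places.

eq1: (x − 36.259)² + (y + 23.221)² = 44.8038836140²
eq2: (x + 22.875)² + (y + 10.264)² = 30.0860495079²
eq3: (x + 12.839)² + (y + 29.269)² = 8.8238479014²
eq2−eq3, eq2−eq1 (x²,y² cancel):
  20.072·x − 38.010·y = 1220.209044
  118.268·x − 25.914·y = 123.096989
det = 20.072·-25.914 − -38.010·118.268 = 3975.220872
x = (1220.209044·-25.914 − -38.010·123.096989) / 3975.220872 = -6.777380
y = (20.072·123.096989 − 1220.209044·118.268) / 3975.220872 = -35.681258

x=-6.777 y=-35.681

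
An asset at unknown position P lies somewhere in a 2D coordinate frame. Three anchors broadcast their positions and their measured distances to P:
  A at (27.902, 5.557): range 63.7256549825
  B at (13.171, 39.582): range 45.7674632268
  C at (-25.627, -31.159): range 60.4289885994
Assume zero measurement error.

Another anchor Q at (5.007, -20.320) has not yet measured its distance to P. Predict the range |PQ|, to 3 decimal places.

61.274

eq1: (x − 27.902)² + (y − 5.557)² = 63.7256549825²
eq2: (x − 13.171)² + (y − 39.582)² = 45.7674632268²
eq3: (x + 25.627)² + (y + 31.159)² = 60.4289885994²
eq2−eq3, eq2−eq1 (x²,y² cancel):
  -77.596·x − 141.482·y = -1669.585528
  29.462·x − 68.050·y = -2897.106525
det = -77.596·-68.050 − -141.482·29.462 = 9448.750484
x = (-1669.585528·-68.050 − -141.482·-2897.106525) / 9448.750484 = -31.355800
y = (-77.596·-2897.106525 − -1669.585528·29.462) / 9448.750484 = 28.997824
|P − Q| = √((-31.355800 − 5.007)² + (28.997824 − -20.320)²) = 61.273983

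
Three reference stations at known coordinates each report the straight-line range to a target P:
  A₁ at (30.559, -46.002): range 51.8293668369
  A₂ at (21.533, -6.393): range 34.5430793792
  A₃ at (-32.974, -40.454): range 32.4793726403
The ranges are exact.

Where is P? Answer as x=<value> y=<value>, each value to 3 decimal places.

eq1: (x − 30.559)² + (y + 46.002)² = 51.8293668369²
eq2: (x − 21.533)² + (y + 6.393)² = 34.5430793792²
eq3: (x + 32.974)² + (y + 40.454)² = 32.4793726403²
eq3−eq1, eq3−eq2 (x²,y² cancel):
  127.066·x − 11.096·y = -1305.147927
  109.014·x + 68.122·y = -2357.584940
det = 127.066·68.122 − -11.096·109.014 = 9865.609396
x = (-1305.147927·68.122 − -11.096·-2357.584940) / 9865.609396 = -11.663653
y = (127.066·-2357.584940 − -1305.147927·109.014) / 9865.609396 = -15.943211

x=-11.664 y=-15.943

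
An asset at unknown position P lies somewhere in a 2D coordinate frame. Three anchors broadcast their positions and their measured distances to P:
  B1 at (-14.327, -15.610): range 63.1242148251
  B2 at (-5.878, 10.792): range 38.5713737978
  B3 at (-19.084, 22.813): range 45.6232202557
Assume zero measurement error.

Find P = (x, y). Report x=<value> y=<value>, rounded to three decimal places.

eq1: (x + 14.327)² + (y + 15.610)² = 63.1242148251²
eq2: (x + 5.878)² + (y − 10.792)² = 38.5713737978²
eq3: (x + 19.084)² + (y − 22.813)² = 45.6232202557²
eq2−eq3, eq2−eq1 (x²,y² cancel):
  -26.412·x + 24.042·y = 139.886527
  -16.898·x − 52.804·y = -2198.998740
det = -26.412·-52.804 − 24.042·-16.898 = 1800.920964
x = (139.886527·-52.804 − 24.042·-2198.998740) / 1800.920964 = 25.254723
y = (-26.412·-2198.998740 − 139.886527·-16.898) / 1800.920964 = 33.562693

x=25.255 y=33.563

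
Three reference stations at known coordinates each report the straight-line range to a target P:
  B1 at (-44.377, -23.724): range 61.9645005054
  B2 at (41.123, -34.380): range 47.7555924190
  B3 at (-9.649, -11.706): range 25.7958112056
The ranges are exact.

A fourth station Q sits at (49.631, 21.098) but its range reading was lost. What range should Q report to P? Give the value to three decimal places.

42.183

eq1: (x + 44.377)² + (y + 23.724)² = 61.9645005054²
eq2: (x − 41.123)² + (y + 34.380)² = 47.7555924190²
eq3: (x + 9.649)² + (y + 11.706)² = 25.7958112056²
eq3−eq1, eq3−eq2 (x²,y² cancel):
  -69.456·x − 24.036·y = -872.162779
  101.544·x − 45.348·y = 1027.779160
det = -69.456·-45.348 − -24.036·101.544 = 5590.402272
x = (-872.162779·-45.348 − -24.036·1027.779160) / 5590.402272 = 11.493723
y = (-69.456·1027.779160 − -872.162779·101.544) / 5590.402272 = 3.072671
|P − Q| = √((11.493723 − 49.631)² + (3.072671 − 21.098)²) = 42.182512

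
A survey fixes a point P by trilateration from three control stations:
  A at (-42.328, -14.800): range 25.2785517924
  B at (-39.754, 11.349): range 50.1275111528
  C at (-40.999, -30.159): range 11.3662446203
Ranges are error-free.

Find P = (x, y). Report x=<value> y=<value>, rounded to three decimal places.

x=-33.104 y=-38.335

eq1: (x + 42.328)² + (y + 14.800)² = 25.2785517924²
eq2: (x + 39.754)² + (y − 11.349)² = 50.1275111528²
eq3: (x + 40.999)² + (y + 30.159)² = 11.3662446203²
eq2−eq1, eq2−eq3 (x²,y² cancel):
  -5.148·x − 52.298·y = 2175.281461
  -2.490·x − 83.016·y = 3264.878823
det = -5.148·-83.016 − -52.298·-2.490 = 297.144348
x = (2175.281461·-83.016 − -52.298·3264.878823) / 297.144348 = -33.103551
y = (-5.148·3264.878823 − 2175.281461·-2.490) / 297.144348 = -38.335393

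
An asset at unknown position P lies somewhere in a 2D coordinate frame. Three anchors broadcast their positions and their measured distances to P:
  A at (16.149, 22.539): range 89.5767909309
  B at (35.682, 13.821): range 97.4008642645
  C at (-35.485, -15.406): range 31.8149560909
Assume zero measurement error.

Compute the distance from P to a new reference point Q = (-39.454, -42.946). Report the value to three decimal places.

4.020

eq1: (x − 16.149)² + (y − 22.539)² = 89.5767909309²
eq2: (x − 35.682)² + (y − 13.821)² = 97.4008642645²
eq3: (x + 35.485)² + (y + 15.406)² = 31.8149560909²
eq1−eq3, eq1−eq2 (x²,y² cancel):
  -103.268·x − 75.890·y = 7739.543381
  39.066·x − 17.436·y = -767.498443
det = -103.268·-17.436 − -75.890·39.066 = 4765.299588
x = (7739.543381·-17.436 − -75.890·-767.498443) / 4765.299588 = -40.541446
y = (-103.268·-767.498443 − 7739.543381·39.066) / 4765.299588 = -46.816568
|P − Q| = √((-40.541446 − -39.454)² + (-46.816568 − -42.946)²) = 4.020427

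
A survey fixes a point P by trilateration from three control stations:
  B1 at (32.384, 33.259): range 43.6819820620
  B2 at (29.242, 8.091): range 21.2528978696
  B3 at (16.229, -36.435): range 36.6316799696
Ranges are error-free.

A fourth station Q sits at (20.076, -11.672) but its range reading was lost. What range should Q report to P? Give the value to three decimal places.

21.135

eq1: (x − 32.384)² + (y − 33.259)² = 43.6819820620²
eq2: (x − 29.242)² + (y − 8.091)² = 21.2528978696²
eq3: (x − 16.229)² + (y + 36.435)² = 36.6316799696²
eq2−eq1, eq2−eq3 (x²,y² cancel):
  6.284·x + 50.336·y = -222.104197
  -26.026·x − 89.052·y = -219.863489
det = 6.284·-89.052 − 50.336·-26.026 = 750.441968
x = (-222.104197·-89.052 − 50.336·-219.863489) / 750.441968 = 41.103607
y = (6.284·-219.863489 − -222.104197·-26.026) / 750.441968 = -9.543851
|P − Q| = √((41.103607 − 20.076)² + (-9.543851 − -11.672)²) = 21.135025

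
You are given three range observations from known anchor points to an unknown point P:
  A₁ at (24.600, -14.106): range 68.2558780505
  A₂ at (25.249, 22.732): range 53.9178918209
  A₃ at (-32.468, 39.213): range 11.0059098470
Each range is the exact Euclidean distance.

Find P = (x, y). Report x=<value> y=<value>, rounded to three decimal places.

eq1: (x − 24.600)² + (y + 14.106)² = 68.2558780505²
eq2: (x − 25.249)² + (y − 22.732)² = 53.9178918209²
eq3: (x + 32.468)² + (y − 39.213)² = 11.0059098470²
eq1−eq3, eq1−eq2 (x²,y² cancel):
  -114.136·x + 106.638·y = 6325.425994
  1.298·x + 73.676·y = 2101.842419
det = -114.136·73.676 − 106.638·1.298 = -8547.500060
x = (6325.425994·73.676 − 106.638·2101.842419) / -8547.500060 = -28.300183
y = (-114.136·2101.842419 − 6325.425994·1.298) / -8547.500060 = 29.026767

x=-28.300 y=29.027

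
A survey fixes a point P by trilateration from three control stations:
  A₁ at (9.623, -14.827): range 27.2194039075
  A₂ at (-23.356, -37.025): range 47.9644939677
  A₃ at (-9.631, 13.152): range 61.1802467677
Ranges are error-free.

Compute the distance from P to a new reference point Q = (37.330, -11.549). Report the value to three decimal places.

eq1: (x − 9.623)² + (y + 14.827)² = 27.2194039075²
eq2: (x + 23.356)² + (y + 37.025)² = 47.9644939677²
eq3: (x + 9.631)² + (y − 13.152)² = 61.1802467677²
eq2−eq3, eq2−eq1 (x²,y² cancel):
  27.450·x + 100.354·y = -3093.052009
  65.958·x + 44.396·y = -44.214571
det = 27.450·44.396 − 100.354·65.958 = -5400.478932
x = (-3093.052009·44.396 − 100.354·-44.214571) / -5400.478932 = 24.605601
y = (27.450·-44.214571 − -3093.052009·65.958) / -5400.478932 = -37.551824
|P − Q| = √((24.605601 − 37.330)² + (-37.551824 − -11.549)²) = 28.949218

28.949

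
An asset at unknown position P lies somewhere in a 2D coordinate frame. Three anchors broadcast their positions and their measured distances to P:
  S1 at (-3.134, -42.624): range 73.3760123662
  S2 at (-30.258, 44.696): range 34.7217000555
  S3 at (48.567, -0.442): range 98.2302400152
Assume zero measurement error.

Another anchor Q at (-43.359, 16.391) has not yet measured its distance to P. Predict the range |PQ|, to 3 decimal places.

5.226

eq1: (x + 3.134)² + (y + 42.624)² = 73.3760123662²
eq2: (x + 30.258)² + (y − 44.696)² = 34.7217000555²
eq3: (x − 48.567)² + (y + 0.442)² = 98.2302400152²
eq2−eq1, eq2−eq3 (x²,y² cancel):
  54.248·x − 174.640·y = -5265.094384
  157.650·x − 90.276·y = -8997.913726
det = 54.248·-90.276 − -174.640·157.650 = 22634.703552
x = (-5265.094384·-90.276 − -174.640·-8997.913726) / 22634.703552 = -48.424933
y = (54.248·-8997.913726 − -5265.094384·157.650) / 22634.703552 = 15.106153
|P − Q| = √((-48.424933 − -43.359)² + (15.106153 − 16.391)²) = 5.226328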